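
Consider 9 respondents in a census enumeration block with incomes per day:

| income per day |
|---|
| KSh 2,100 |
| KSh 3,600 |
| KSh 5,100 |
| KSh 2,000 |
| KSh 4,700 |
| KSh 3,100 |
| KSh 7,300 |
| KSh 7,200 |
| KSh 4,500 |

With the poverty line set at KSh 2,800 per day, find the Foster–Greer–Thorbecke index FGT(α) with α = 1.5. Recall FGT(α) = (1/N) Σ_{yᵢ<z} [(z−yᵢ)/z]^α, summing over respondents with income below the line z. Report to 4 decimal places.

0.0309

Below the line: KSh 2,000, KSh 2,100 (q = 2 of N = 9).
Normalized shortfalls: (2800−2000)/2800 = 0.2857; (2800−2100)/2800 = 0.2500.
Raised to α = 1.5: 0.15272; 0.12500.
Sum = 0.277721; FGT(1.5) = 0.277721 / 9 = 0.0309.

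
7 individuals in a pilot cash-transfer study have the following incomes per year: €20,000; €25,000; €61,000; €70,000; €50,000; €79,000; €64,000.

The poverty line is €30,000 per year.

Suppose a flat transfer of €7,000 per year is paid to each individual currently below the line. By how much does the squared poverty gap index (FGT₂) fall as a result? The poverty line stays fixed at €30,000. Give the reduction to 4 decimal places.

0.0184

Before: below the line — €20,000, €25,000; squared poverty gap index (FGT₂) = 0.019841.
After the €7,000 transfer: below the line — €27,000; squared poverty gap index (FGT₂) = 0.001429.
Reduction = 0.019841 − 0.001429 = 0.0184.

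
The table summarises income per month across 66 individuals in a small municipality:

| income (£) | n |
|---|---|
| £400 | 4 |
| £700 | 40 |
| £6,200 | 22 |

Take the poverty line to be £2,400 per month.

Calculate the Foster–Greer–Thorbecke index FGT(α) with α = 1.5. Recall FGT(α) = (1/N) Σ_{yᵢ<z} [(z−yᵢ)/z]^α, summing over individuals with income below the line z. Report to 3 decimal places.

Below the line: 4×£400, 40×£700 (q = 44 of N = 66).
Shortfall ratios: (2400−400)/2400 = 0.8333 (×4); (2400−700)/2400 = 0.7083 (×40).
Raised to α = 1.5: 0.76073 (×4); 0.59615 (×40).
Sum = 26.888956; FGT(1.5) = 26.888956 / 66 = 0.407.

0.407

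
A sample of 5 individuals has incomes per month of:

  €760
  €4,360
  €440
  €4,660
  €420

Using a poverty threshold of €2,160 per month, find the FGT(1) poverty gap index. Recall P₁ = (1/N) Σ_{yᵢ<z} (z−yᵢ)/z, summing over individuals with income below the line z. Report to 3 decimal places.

Incomes under z: €420, €440, €760 (q = 3 of N = 5).
Gap ratios (z−y)/z: (2160−420)/2160 = 0.8056; (2160−440)/2160 = 0.7963; (2160−760)/2160 = 0.6481.
Σ = 2.250000. Dividing by the full population N = 5 gives P₁ = 0.450.

0.450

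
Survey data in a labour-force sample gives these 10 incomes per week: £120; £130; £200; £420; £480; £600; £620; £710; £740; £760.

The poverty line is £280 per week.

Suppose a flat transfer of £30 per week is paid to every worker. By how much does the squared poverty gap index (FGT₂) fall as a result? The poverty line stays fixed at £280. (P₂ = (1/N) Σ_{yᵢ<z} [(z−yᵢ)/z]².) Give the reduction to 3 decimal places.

0.026

Before: below the line — £120, £130, £200; squared poverty gap index (FGT₂) = 0.06952.
After the £30 transfer: below the line — £150, £160, £230; squared poverty gap index (FGT₂) = 0.04311.
Reduction = 0.06952 − 0.04311 = 0.026.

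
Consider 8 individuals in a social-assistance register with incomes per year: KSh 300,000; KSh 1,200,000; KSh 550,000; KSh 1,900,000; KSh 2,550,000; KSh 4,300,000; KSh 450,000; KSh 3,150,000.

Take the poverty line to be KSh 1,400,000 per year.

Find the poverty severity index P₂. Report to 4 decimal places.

Poor units: KSh 300,000, KSh 450,000, KSh 550,000, KSh 1,200,000 (q = 4 of N = 8).
Shortfall ratios: (1400000−300000)/1400000 = 0.7857; (1400000−450000)/1400000 = 0.6786; (1400000−550000)/1400000 = 0.6071; (1400000−1200000)/1400000 = 0.1429.
Squared: 0.6173; 0.4605; 0.3686; 0.0204.
Sum = 1.466837; P₂ = 1.466837 / 8 = 0.1834.

0.1834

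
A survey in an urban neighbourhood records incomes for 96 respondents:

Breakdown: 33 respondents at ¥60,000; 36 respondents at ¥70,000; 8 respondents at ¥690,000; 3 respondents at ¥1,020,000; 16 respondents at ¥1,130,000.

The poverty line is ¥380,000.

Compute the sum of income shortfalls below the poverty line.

¥21,720,000

Below z: 33×¥60,000, 36×¥70,000 (q = 69 of N = 96).
Individual gaps: 33×(380000−60000) = 10560000; 36×(380000−70000) = 11160000.
Aggregate gap = ¥21,720,000.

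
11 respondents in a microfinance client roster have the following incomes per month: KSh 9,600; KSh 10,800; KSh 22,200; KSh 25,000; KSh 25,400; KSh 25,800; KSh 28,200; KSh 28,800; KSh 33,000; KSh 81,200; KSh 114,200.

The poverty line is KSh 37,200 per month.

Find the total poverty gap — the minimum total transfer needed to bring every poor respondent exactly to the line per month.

Incomes under z: KSh 9,600, KSh 10,800, KSh 22,200, KSh 25,000, KSh 25,400, KSh 25,800, KSh 28,200, KSh 28,800, KSh 33,000 (q = 9 of N = 11).
Individual gaps: 37200−9600 = 27600; 37200−10800 = 26400; 37200−22200 = 15000; 37200−25000 = 12200; 37200−25400 = 11800; 37200−25800 = 11400; 37200−28200 = 9000; 37200−28800 = 8400; 37200−33000 = 4200.
Aggregate gap = KSh 126,000.

KSh 126,000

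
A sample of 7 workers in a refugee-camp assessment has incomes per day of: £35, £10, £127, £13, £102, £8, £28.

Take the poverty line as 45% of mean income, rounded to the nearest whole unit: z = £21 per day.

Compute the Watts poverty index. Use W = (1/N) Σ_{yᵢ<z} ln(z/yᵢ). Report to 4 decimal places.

0.3124

Poor units: £8, £10, £13 (q = 3 of N = 7).
Log shortfalls: ln(21/8) = 0.9651; ln(21/10) = 0.7419; ln(21/13) = 0.4796.
W = 2.186591 / 7 = 0.3124.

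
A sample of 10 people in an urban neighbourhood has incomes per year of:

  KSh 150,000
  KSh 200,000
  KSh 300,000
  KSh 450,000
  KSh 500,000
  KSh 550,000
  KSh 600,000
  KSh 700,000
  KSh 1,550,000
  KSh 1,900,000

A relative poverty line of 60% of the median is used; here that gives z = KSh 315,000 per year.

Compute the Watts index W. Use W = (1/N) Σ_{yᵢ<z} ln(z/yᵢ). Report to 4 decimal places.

Below the line: KSh 150,000, KSh 200,000, KSh 300,000 (q = 3 of N = 10).
Log shortfalls: ln(315000/150000) = 0.7419; ln(315000/200000) = 0.4543; ln(315000/300000) = 0.0488.
W = 1.244983 / 10 = 0.1245.

0.1245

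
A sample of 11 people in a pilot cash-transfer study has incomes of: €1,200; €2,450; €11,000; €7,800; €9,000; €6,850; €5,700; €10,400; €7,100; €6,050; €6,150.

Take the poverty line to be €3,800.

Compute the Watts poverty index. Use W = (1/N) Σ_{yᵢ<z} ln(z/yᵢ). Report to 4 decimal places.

Incomes under z: €1,200, €2,450 (q = 2 of N = 11).
ln(z/y) terms: ln(3800/1200) = 1.1527; ln(3800/2450) = 0.4389.
W = 1.591593 / 11 = 0.1447.

0.1447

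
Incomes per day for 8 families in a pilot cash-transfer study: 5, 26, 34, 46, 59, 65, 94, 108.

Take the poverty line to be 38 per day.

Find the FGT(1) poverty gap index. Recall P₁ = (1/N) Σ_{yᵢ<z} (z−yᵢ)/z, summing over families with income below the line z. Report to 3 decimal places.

Below the line: 5, 26, 34 (q = 3 of N = 8).
Shortfall ratios: (38−5)/38 = 0.8684; (38−26)/38 = 0.3158; (38−34)/38 = 0.1053.
Σ = 1.289474. Dividing by the full population N = 8 gives P₁ = 0.161.

0.161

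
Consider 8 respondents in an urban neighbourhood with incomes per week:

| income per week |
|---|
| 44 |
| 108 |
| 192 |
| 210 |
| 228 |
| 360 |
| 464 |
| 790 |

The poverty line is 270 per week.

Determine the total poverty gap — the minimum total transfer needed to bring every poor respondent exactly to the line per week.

Incomes under z: 44, 108, 192, 210, 228 (q = 5 of N = 8).
Individual gaps: 270−44 = 226; 270−108 = 162; 270−192 = 78; 270−210 = 60; 270−228 = 42.
Aggregate gap = 568.

568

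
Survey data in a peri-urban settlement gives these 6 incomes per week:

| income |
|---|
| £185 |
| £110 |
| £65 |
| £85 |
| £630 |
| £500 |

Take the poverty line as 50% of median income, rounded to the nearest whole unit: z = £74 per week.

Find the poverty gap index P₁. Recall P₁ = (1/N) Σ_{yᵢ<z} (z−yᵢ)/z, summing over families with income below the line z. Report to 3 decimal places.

0.020

Incomes under z: £65 (q = 1 of N = 6).
Gap ratios (z−y)/z: (74−65)/74 = 0.1216.
Σ = 0.121622. Dividing by the full population N = 6 gives P₁ = 0.020.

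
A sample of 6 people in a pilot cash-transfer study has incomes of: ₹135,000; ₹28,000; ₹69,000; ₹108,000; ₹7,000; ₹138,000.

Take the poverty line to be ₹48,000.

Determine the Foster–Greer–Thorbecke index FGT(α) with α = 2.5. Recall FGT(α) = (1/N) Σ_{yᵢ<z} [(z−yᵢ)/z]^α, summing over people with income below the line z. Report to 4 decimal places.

Below z: ₹7,000, ₹28,000 (q = 2 of N = 6).
Gap ratios (z−y)/z: (48000−7000)/48000 = 0.8542; (48000−28000)/48000 = 0.4167.
Raised to α = 2.5: 0.67431; 0.11207.
Sum = 0.786371; FGT(2.5) = 0.786371 / 6 = 0.1311.

0.1311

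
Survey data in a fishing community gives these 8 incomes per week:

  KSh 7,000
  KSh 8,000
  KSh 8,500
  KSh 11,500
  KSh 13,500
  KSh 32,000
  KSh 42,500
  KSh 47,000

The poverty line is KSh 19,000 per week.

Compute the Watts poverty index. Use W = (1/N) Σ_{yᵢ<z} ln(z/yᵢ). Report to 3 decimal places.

0.439

Incomes under z: KSh 7,000, KSh 8,000, KSh 8,500, KSh 11,500, KSh 13,500 (q = 5 of N = 8).
ln(z/y) terms: ln(19000/7000) = 0.9985; ln(19000/8000) = 0.8650; ln(19000/8500) = 0.8044; ln(19000/11500) = 0.5021; ln(19000/13500) = 0.3417.
W = 3.511740 / 8 = 0.439.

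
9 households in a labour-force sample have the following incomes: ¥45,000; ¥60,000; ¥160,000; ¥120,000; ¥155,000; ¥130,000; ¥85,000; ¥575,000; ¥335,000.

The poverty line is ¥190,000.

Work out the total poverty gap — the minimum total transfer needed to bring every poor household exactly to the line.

¥575,000

Incomes under z: ¥45,000, ¥60,000, ¥85,000, ¥120,000, ¥130,000, ¥155,000, ¥160,000 (q = 7 of N = 9).
Individual gaps: 190000−45000 = 145000; 190000−60000 = 130000; 190000−85000 = 105000; 190000−120000 = 70000; 190000−130000 = 60000; 190000−155000 = 35000; 190000−160000 = 30000.
Aggregate gap = ¥575,000.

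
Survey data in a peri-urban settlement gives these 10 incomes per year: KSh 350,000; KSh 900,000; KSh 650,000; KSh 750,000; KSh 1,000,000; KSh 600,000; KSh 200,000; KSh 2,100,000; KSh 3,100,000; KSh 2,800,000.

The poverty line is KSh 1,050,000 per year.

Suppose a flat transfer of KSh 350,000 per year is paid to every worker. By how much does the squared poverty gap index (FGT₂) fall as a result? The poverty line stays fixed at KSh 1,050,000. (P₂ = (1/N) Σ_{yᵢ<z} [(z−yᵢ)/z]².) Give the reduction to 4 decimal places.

Before: below the line — KSh 200,000, KSh 350,000, KSh 600,000, KSh 650,000, KSh 750,000, KSh 900,000, KSh 1,000,000; squared poverty gap index (FGT₂) = 0.153288.
After the KSh 350,000 transfer: below the line — KSh 550,000, KSh 700,000, KSh 950,000, KSh 1,000,000; squared poverty gap index (FGT₂) = 0.034921.
Reduction = 0.153288 − 0.034921 = 0.1184.

0.1184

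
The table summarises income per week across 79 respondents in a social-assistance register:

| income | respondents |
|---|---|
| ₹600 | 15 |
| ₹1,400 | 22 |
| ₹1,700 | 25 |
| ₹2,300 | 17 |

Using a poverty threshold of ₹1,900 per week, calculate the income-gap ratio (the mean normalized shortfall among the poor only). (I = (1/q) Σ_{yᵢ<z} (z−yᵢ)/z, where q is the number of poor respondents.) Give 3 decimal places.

0.301

Below the line: 15×₹600, 22×₹1,400, 25×₹1,700 (q = 62 of N = 79).
Shortfall ratios (z−y)/z: 0.6842 (×15), 0.2632 (×22), 0.1053 (×25); sum = 18.684211.
I averages over the q = 62 poor units only: 18.684211 / 62 = 0.301.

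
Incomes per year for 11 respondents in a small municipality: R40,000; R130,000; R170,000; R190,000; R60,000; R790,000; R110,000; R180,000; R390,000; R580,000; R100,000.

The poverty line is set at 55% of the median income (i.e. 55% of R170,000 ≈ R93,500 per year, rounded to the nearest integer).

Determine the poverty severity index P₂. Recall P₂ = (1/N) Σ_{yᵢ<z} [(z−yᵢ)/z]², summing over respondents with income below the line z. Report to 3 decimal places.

Poor units: R40,000, R60,000 (q = 2 of N = 11).
Shortfall ratios: (93500−40000)/93500 = 0.5722; (93500−60000)/93500 = 0.3583.
Squared: 0.3274; 0.1284.
Sum = 0.455775; P₂ = 0.455775 / 11 = 0.041.

0.041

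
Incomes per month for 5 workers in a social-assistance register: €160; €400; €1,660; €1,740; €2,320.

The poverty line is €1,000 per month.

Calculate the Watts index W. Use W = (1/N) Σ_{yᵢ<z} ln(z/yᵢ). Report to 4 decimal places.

0.5498

Incomes under z: €160, €400 (q = 2 of N = 5).
ln(z/y) terms: ln(1000/160) = 1.8326; ln(1000/400) = 0.9163.
W = 2.748872 / 5 = 0.5498.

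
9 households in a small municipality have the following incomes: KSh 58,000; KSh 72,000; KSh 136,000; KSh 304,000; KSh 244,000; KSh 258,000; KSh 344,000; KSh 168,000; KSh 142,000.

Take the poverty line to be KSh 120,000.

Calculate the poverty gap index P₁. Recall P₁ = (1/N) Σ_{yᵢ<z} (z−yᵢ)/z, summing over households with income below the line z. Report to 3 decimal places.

Below z: KSh 58,000, KSh 72,000 (q = 2 of N = 9).
Shortfall ratios: (120000−58000)/120000 = 0.5167; (120000−72000)/120000 = 0.4000.
Sum of shortfalls = 0.916667; P₁ averages over all N: 0.916667 / 9 = 0.102.

0.102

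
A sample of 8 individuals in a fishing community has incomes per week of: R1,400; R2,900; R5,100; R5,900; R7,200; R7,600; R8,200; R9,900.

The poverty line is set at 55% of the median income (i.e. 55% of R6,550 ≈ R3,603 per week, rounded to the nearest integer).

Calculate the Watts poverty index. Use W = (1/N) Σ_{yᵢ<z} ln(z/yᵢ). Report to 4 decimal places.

0.1453

Incomes under z: R1,400, R2,900 (q = 2 of N = 8).
Log shortfalls: ln(3603/1400) = 0.9453; ln(3603/2900) = 0.2171.
W = 1.162351 / 8 = 0.1453.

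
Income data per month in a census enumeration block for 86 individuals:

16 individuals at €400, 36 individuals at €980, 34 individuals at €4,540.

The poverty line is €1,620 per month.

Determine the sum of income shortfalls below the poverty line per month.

Poor units: 16×€400, 36×€980 (q = 52 of N = 86).
Individual gaps: 16×(1620−400) = 19520; 36×(1620−980) = 23040.
Aggregate gap = €42,560.

€42,560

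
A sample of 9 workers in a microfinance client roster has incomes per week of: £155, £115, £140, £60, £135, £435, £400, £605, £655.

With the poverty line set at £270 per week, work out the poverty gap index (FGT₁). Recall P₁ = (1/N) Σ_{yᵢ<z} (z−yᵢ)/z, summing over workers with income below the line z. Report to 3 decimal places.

0.307

Below z: £60, £115, £135, £140, £155 (q = 5 of N = 9).
Normalized shortfalls: (270−60)/270 = 0.7778; (270−115)/270 = 0.5741; (270−135)/270 = 0.5000; (270−140)/270 = 0.4815; (270−155)/270 = 0.4259.
Sum of shortfalls = 2.759259; P₁ averages over all N: 2.759259 / 9 = 0.307.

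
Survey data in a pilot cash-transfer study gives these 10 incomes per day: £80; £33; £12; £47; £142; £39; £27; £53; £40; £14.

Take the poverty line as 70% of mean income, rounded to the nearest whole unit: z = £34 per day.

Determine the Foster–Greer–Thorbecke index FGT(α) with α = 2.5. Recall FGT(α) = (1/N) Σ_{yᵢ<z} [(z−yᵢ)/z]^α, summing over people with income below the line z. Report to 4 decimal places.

0.0622

Below the line: £12, £14, £27, £33 (q = 4 of N = 10).
Relative gaps: (34−12)/34 = 0.6471; (34−14)/34 = 0.5882; (34−27)/34 = 0.2059; (34−33)/34 = 0.0294.
Raised to α = 2.5: 0.33679; 0.26539; 0.01923; 0.00015.
Sum = 0.621557; FGT(2.5) = 0.621557 / 10 = 0.0622.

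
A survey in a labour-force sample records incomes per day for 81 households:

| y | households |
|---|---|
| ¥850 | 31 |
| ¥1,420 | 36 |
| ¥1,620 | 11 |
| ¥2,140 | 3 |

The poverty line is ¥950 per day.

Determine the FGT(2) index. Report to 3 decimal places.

Below the line: 31×¥850 (q = 31 of N = 81).
Normalized shortfalls: (950−850)/950 = 0.1053 (×31).
Squared: 0.0111 (×31).
Sum = 0.343490; P₂ = 0.343490 / 81 = 0.004.

0.004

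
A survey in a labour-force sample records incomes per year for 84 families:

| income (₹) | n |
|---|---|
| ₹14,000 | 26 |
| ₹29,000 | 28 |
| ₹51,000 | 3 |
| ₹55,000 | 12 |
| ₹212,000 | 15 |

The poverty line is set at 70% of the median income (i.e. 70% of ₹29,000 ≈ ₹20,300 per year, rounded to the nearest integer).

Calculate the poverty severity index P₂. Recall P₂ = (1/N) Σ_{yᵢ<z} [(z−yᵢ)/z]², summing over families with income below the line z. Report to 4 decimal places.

0.0298

Poor units: 26×₹14,000 (q = 26 of N = 84).
Relative gaps: (20300−14000)/20300 = 0.3103 (×26).
Squared: 0.0963 (×26).
Sum = 2.504162; P₂ = 2.504162 / 84 = 0.0298.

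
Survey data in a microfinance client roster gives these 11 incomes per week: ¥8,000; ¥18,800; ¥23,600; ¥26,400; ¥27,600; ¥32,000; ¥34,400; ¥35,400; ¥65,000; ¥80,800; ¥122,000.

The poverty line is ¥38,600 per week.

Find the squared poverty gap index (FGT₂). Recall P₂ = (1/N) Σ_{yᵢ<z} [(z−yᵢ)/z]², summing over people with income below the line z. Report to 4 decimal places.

0.1156

Incomes under z: ¥8,000, ¥18,800, ¥23,600, ¥26,400, ¥27,600, ¥32,000, ¥34,400, ¥35,400 (q = 8 of N = 11).
Relative gaps: (38600−8000)/38600 = 0.7927; (38600−18800)/38600 = 0.5130; (38600−23600)/38600 = 0.3886; (38600−26400)/38600 = 0.3161; (38600−27600)/38600 = 0.2850; (38600−32000)/38600 = 0.1710; (38600−34400)/38600 = 0.1088; (38600−35400)/38600 = 0.0829.
Squared: 0.6284; 0.2631; 0.1510; 0.0999; 0.0812; 0.0292; 0.0118; 0.0069.
Sum = 1.271631; P₂ = 1.271631 / 11 = 0.1156.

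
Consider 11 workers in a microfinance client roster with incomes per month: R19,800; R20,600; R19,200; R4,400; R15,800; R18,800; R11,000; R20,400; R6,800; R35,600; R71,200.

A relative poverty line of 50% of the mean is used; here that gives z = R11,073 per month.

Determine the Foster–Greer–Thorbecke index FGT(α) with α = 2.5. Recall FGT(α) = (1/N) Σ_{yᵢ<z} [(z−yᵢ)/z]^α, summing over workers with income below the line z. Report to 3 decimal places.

Poor units: R4,400, R6,800, R11,000 (q = 3 of N = 11).
Shortfall ratios: (11073−4400)/11073 = 0.6026; (11073−6800)/11073 = 0.3859; (11073−11000)/11073 = 0.0066.
Raised to α = 2.5: 0.28193; 0.09251; 0.00000.
Sum = 0.374438; FGT(2.5) = 0.374438 / 11 = 0.034.

0.034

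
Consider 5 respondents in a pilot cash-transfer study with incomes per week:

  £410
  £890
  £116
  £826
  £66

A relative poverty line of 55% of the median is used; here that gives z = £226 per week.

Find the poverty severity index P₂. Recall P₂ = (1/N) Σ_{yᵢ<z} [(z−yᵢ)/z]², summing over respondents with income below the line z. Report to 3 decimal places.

0.148

Incomes under z: £66, £116 (q = 2 of N = 5).
Shortfall ratios: (226−66)/226 = 0.7080; (226−116)/226 = 0.4867.
Squared: 0.5012; 0.2369.
Sum = 0.738116; P₂ = 0.738116 / 5 = 0.148.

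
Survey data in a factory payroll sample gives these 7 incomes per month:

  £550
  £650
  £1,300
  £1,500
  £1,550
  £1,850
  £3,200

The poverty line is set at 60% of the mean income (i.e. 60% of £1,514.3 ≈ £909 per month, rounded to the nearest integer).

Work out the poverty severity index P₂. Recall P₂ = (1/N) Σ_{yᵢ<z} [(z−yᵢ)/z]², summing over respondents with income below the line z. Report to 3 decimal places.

Below the line: £550, £650 (q = 2 of N = 7).
Normalized shortfalls: (909−550)/909 = 0.3949; (909−650)/909 = 0.2849.
Squared: 0.1560; 0.0812.
Sum = 0.237161; P₂ = 0.237161 / 7 = 0.034.

0.034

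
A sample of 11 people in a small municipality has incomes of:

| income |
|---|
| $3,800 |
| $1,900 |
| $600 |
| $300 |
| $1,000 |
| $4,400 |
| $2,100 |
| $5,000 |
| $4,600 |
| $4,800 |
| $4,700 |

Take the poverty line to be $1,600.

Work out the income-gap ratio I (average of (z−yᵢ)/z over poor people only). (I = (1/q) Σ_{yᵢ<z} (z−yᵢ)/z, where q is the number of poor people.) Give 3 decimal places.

0.604

Poor units: $300, $600, $1,000 (q = 3 of N = 11).
Shortfall ratios (z−y)/z: 0.8125, 0.6250, 0.3750; sum = 1.812500.
I averages over the q = 3 poor units only: 1.812500 / 3 = 0.604.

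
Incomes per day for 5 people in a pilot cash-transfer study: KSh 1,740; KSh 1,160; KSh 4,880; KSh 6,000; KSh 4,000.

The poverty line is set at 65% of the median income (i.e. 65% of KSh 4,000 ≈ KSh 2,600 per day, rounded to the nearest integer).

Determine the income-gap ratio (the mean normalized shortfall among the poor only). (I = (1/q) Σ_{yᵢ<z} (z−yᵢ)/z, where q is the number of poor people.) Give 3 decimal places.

0.442

Below the line: KSh 1,160, KSh 1,740 (q = 2 of N = 5).
Shortfall ratios (z−y)/z: 0.5538, 0.3308; sum = 0.884615.
I averages over the q = 2 poor units only: 0.884615 / 2 = 0.442.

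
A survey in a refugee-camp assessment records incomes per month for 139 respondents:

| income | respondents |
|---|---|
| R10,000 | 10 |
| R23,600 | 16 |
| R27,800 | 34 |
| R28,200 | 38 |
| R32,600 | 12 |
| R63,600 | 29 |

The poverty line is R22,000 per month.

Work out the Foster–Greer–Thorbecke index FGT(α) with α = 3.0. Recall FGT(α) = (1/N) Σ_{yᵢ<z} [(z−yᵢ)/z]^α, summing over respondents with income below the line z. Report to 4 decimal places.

0.0117

Below the line: 10×R10,000 (q = 10 of N = 139).
Shortfall ratios: (22000−10000)/22000 = 0.5455 (×10).
Raised to α = 3.0: 0.16228 (×10).
Sum = 1.622840; FGT(3.0) = 1.622840 / 139 = 0.0117.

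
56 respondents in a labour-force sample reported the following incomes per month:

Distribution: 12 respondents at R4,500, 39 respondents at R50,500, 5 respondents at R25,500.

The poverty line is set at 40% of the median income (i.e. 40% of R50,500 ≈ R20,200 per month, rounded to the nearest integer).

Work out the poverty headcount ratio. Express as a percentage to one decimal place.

21.4%

12 of the 56 respondents have income below R20,200.
H = 12/56 = 21.4%.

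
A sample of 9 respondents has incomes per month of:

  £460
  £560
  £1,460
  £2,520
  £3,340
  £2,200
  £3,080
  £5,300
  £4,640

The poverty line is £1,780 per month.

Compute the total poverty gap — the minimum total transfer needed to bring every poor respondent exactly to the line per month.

£2,860

Below z: £460, £560, £1,460 (q = 3 of N = 9).
Individual gaps: 1780−460 = 1320; 1780−560 = 1220; 1780−1460 = 320.
Aggregate gap = £2,860.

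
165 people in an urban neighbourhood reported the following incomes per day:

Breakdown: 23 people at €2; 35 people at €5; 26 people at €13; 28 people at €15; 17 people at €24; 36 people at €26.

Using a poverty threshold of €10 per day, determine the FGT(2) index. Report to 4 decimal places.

0.1422

Poor units: 23×€2, 35×€5 (q = 58 of N = 165).
Normalized shortfalls: (10−2)/10 = 0.8000 (×23); (10−5)/10 = 0.5000 (×35).
Squared: 0.6400 (×23); 0.2500 (×35).
Sum = 23.470000; P₂ = 23.470000 / 165 = 0.1422.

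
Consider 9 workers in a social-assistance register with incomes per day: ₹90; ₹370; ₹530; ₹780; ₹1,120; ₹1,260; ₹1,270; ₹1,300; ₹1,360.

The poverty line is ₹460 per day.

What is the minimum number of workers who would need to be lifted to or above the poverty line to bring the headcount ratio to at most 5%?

2

Currently q = 2 of N = 9 are below the line (H = 0.222).
A headcount ratio of at most 5% allows at most ⌊0.05 × 9⌋ = 0 poor workers.
So at least 2 − 0 = 2 must be lifted.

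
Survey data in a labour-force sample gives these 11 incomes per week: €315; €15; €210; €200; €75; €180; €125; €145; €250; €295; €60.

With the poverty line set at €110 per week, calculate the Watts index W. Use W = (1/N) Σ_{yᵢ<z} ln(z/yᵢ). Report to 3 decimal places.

Incomes under z: €15, €60, €75 (q = 3 of N = 11).
ln(z/y) terms: ln(110/15) = 1.9924; ln(110/60) = 0.6061; ln(110/75) = 0.3830.
W = 2.981558 / 11 = 0.271.

0.271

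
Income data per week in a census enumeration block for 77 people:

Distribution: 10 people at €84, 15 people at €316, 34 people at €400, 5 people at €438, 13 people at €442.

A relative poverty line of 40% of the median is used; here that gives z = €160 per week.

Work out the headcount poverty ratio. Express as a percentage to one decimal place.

10 of the 77 people have income below €160.
H = 10/77 = 13.0%.

13.0%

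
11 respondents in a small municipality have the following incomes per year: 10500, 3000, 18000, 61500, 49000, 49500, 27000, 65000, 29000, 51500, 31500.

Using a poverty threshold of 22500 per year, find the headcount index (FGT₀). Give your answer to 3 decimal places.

0.273

3 of the 11 respondents have income below 22500.
H = 3/11 = 0.273.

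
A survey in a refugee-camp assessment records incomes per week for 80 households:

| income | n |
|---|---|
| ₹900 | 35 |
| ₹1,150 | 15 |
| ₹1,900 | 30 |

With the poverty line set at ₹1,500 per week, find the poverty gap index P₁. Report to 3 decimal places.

Poor units: 35×₹900, 15×₹1,150 (q = 50 of N = 80).
Normalized shortfalls: (1500−900)/1500 = 0.4000 (×35); (1500−1150)/1500 = 0.2333 (×15).
Σ = 17.500000. Dividing by the full population N = 80 gives P₁ = 0.219.

0.219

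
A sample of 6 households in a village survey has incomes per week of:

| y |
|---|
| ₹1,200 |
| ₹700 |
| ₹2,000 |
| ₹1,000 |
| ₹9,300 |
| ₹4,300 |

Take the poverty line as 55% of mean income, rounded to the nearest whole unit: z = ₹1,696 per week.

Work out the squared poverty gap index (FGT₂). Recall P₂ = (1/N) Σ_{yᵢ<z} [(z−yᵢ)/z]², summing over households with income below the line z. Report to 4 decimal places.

0.0998

Below the line: ₹700, ₹1,000, ₹1,200 (q = 3 of N = 6).
Gap ratios (z−y)/z: (1696−700)/1696 = 0.5873; (1696−1000)/1696 = 0.4104; (1696−1200)/1696 = 0.2925.
Squared: 0.3449; 0.1684; 0.0855.
Sum = 0.598817; P₂ = 0.598817 / 6 = 0.0998.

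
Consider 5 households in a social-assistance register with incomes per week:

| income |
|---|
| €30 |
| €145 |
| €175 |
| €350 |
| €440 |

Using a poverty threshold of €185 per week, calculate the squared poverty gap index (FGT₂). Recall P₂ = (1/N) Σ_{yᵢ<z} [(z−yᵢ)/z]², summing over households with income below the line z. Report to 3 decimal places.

Poor units: €30, €145, €175 (q = 3 of N = 5).
Shortfall ratios: (185−30)/185 = 0.8378; (185−145)/185 = 0.2162; (185−175)/185 = 0.0541.
Squared: 0.7020; 0.0467; 0.0029.
Sum = 0.751644; P₂ = 0.751644 / 5 = 0.150.

0.150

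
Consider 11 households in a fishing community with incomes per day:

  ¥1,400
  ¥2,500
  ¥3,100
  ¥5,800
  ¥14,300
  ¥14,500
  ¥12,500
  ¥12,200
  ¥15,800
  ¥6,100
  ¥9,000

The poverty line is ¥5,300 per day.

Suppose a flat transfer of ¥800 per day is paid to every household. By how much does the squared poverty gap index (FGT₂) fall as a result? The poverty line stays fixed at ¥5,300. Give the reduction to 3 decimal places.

0.040

Before: below the line — ¥1,400, ¥2,500, ¥3,100; squared poverty gap index (FGT₂) = 0.09026.
After the ¥800 transfer: below the line — ¥2,200, ¥3,300, ¥3,900; squared poverty gap index (FGT₂) = 0.05039.
Reduction = 0.09026 − 0.05039 = 0.040.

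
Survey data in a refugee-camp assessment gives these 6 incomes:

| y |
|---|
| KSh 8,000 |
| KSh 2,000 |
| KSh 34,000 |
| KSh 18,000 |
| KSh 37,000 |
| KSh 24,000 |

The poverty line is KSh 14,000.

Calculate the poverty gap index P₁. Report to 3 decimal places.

Below the line: KSh 2,000, KSh 8,000 (q = 2 of N = 6).
Normalized shortfalls: (14000−2000)/14000 = 0.8571; (14000−8000)/14000 = 0.4286.
Sum of shortfalls = 1.285714; P₁ averages over all N: 1.285714 / 6 = 0.214.

0.214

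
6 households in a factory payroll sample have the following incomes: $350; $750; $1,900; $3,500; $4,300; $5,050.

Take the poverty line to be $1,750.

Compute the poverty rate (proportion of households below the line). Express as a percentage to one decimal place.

2 of the 6 households have income below $1,750.
H = 2/6 = 33.3%.

33.3%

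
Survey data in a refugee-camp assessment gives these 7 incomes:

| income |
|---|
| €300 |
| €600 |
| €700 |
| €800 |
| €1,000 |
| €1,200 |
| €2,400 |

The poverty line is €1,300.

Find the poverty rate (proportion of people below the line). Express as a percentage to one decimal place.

85.7%

6 of the 7 people have income below €1,300.
H = 6/7 = 85.7%.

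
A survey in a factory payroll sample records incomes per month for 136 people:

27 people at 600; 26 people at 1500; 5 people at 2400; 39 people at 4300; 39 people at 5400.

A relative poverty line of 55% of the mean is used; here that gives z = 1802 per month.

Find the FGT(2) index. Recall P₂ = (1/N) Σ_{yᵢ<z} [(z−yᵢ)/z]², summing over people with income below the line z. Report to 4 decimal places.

Poor units: 27×600, 26×1500 (q = 53 of N = 136).
Shortfall ratios: (1802−600)/1802 = 0.6670 (×27); (1802−1500)/1802 = 0.1676 (×26).
Squared: 0.4449 (×27); 0.0281 (×26).
Sum = 12.743582; P₂ = 12.743582 / 136 = 0.0937.

0.0937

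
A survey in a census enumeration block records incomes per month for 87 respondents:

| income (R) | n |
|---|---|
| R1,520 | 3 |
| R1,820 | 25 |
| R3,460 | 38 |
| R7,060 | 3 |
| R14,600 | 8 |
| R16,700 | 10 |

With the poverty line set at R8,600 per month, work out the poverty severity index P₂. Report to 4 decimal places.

Poor units: 3×R1,520, 25×R1,820, 38×R3,460, 3×R7,060 (q = 69 of N = 87).
Relative gaps: (8600−1520)/8600 = 0.8233 (×3); (8600−1820)/8600 = 0.7884 (×25); (8600−3460)/8600 = 0.5977 (×38); (8600−7060)/8600 = 0.1791 (×3).
Squared: 0.6778 (×3); 0.6215 (×25); 0.3572 (×38); 0.0321 (×3).
Sum = 31.241871; P₂ = 31.241871 / 87 = 0.3591.

0.3591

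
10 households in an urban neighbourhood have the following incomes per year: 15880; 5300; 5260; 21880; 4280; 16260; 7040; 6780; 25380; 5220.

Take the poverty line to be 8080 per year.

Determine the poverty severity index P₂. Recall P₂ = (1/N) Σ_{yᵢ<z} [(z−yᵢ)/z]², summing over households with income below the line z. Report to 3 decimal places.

0.063

Below z: 4280, 5220, 5260, 5300, 6780, 7040 (q = 6 of N = 10).
Normalized shortfalls: (8080−4280)/8080 = 0.4703; (8080−5220)/8080 = 0.3540; (8080−5260)/8080 = 0.3490; (8080−5300)/8080 = 0.3441; (8080−6780)/8080 = 0.1609; (8080−7040)/8080 = 0.1287.
Squared: 0.2212; 0.1253; 0.1218; 0.1184; 0.0259; 0.0166.
Sum = 0.629105; P₂ = 0.629105 / 10 = 0.063.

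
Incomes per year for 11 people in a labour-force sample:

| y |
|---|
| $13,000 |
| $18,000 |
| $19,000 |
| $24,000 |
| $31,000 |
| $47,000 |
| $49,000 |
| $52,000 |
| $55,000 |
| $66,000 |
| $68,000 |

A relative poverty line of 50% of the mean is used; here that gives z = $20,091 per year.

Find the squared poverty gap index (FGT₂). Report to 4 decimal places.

0.0126

Below z: $13,000, $18,000, $19,000 (q = 3 of N = 11).
Shortfall ratios: (20091−13000)/20091 = 0.3529; (20091−18000)/20091 = 0.1041; (20091−19000)/20091 = 0.0543.
Squared: 0.1246; 0.0108; 0.0029.
Sum = 0.138350; P₂ = 0.138350 / 11 = 0.0126.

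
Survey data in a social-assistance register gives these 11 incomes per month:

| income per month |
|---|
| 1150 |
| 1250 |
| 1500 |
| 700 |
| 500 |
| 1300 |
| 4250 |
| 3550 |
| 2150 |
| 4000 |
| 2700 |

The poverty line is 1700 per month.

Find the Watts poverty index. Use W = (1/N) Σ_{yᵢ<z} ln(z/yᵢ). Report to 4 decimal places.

0.2912

Poor units: 500, 700, 1150, 1250, 1300, 1500 (q = 6 of N = 11).
Log gaps: ln(1700/500) = 1.2238; ln(1700/700) = 0.8873; ln(1700/1150) = 0.3909; ln(1700/1250) = 0.3075; ln(1700/1300) = 0.2683; ln(1700/1500) = 0.1252.
W = 3.202857 / 11 = 0.2912.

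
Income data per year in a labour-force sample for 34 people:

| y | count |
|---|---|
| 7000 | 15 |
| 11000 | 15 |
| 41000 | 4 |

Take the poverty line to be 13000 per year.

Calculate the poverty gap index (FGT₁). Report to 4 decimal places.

0.2715

Below z: 15×7000, 15×11000 (q = 30 of N = 34).
Normalized shortfalls: (13000−7000)/13000 = 0.4615 (×15); (13000−11000)/13000 = 0.1538 (×15).
Σ = 9.230769. Dividing by the full population N = 34 gives P₁ = 0.2715.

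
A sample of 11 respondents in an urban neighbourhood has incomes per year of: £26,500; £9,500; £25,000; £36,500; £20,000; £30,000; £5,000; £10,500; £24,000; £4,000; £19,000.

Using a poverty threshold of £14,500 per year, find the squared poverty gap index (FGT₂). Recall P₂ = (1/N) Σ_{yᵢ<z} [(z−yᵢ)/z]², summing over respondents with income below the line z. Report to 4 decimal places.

0.1044

Below the line: £4,000, £5,000, £9,500, £10,500 (q = 4 of N = 11).
Shortfall ratios: (14500−4000)/14500 = 0.7241; (14500−5000)/14500 = 0.6552; (14500−9500)/14500 = 0.3448; (14500−10500)/14500 = 0.2759.
Squared: 0.5244; 0.4293; 0.1189; 0.0761.
Sum = 1.148633; P₂ = 1.148633 / 11 = 0.1044.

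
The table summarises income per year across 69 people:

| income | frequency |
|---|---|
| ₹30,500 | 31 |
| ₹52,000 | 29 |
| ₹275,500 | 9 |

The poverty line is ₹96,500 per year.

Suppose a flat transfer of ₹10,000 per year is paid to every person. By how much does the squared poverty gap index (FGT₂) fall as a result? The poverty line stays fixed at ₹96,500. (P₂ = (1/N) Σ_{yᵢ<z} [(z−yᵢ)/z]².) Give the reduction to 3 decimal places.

0.095

Before: below the line — 31×₹30,500, 29×₹52,000; squared poverty gap index (FGT₂) = 0.29953.
After the ₹10,000 transfer: below the line — 31×₹40,500, 29×₹62,000; squared poverty gap index (FGT₂) = 0.20502.
Reduction = 0.29953 − 0.20502 = 0.095.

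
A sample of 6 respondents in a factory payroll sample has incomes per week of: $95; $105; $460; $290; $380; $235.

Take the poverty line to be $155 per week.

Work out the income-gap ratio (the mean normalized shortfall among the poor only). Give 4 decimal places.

Below z: $95, $105 (q = 2 of N = 6).
Relative gaps: 0.3871, 0.3226; sum = 0.709677.
I averages over the q = 2 poor units only: 0.709677 / 2 = 0.3548.

0.3548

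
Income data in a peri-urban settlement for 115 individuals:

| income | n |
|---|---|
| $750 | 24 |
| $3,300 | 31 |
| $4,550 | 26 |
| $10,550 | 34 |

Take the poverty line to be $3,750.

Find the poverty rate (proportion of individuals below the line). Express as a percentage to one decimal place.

55 of the 115 individuals have income below $3,750.
H = 55/115 = 47.8%.

47.8%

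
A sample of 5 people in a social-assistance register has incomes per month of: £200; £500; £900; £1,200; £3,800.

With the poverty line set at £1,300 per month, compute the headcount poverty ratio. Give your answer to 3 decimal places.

0.800

4 of the 5 people have income below £1,300.
H = 4/5 = 0.800.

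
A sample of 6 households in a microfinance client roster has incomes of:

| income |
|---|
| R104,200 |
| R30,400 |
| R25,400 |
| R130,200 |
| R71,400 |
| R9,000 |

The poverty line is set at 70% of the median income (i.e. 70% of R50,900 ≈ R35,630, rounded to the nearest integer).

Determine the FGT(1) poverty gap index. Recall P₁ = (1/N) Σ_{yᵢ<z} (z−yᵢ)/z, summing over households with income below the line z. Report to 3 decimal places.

Poor units: R9,000, R25,400, R30,400 (q = 3 of N = 6).
Shortfall ratios: (35630−9000)/35630 = 0.7474; (35630−25400)/35630 = 0.2871; (35630−30400)/35630 = 0.1468.
Sum of shortfalls = 1.181308; P₁ averages over all N: 1.181308 / 6 = 0.197.

0.197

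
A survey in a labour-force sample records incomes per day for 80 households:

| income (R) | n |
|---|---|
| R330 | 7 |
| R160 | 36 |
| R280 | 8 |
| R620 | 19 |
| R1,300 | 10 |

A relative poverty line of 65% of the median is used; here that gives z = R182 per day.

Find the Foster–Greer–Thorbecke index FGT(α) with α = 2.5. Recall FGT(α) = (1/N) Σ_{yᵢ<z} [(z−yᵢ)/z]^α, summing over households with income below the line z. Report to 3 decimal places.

Poor units: 36×R160 (q = 36 of N = 80).
Relative gaps: (182−160)/182 = 0.1209 (×36).
Raised to α = 2.5: 0.00508 (×36).
Sum = 0.182886; FGT(2.5) = 0.182886 / 80 = 0.002.

0.002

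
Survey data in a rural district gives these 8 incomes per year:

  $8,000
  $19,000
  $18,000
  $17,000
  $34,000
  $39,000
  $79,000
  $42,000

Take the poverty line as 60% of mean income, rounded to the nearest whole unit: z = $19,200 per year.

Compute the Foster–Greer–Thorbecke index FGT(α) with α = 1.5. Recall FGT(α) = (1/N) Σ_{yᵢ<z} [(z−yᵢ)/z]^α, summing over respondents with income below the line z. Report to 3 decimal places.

Poor units: $8,000, $17,000, $18,000, $19,000 (q = 4 of N = 8).
Shortfall ratios: (19200−8000)/19200 = 0.5833; (19200−17000)/19200 = 0.1146; (19200−18000)/19200 = 0.0625; (19200−19000)/19200 = 0.0104.
Raised to α = 1.5: 0.44553; 0.03879; 0.01562; 0.00106.
Sum = 0.501003; FGT(1.5) = 0.501003 / 8 = 0.063.

0.063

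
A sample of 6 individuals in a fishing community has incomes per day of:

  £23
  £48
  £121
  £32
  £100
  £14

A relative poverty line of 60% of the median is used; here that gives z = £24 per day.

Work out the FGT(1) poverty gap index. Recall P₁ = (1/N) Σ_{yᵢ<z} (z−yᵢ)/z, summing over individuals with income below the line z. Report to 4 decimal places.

Below z: £14, £23 (q = 2 of N = 6).
Gap ratios (z−y)/z: (24−14)/24 = 0.4167; (24−23)/24 = 0.0417.
Σ = 0.458333. Dividing by the full population N = 6 gives P₁ = 0.0764.

0.0764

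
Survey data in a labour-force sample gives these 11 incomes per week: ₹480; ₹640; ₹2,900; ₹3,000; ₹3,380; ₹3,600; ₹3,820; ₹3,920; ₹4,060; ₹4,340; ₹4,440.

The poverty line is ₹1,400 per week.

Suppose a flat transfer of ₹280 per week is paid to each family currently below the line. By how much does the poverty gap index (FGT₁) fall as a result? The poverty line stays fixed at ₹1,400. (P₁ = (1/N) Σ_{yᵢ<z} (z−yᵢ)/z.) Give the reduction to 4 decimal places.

Before: below the line — ₹480, ₹640; poverty gap index (FGT₁) = 0.109091.
After the ₹280 transfer: below the line — ₹760, ₹920; poverty gap index (FGT₁) = 0.072727.
Reduction = 0.109091 − 0.072727 = 0.0364.

0.0364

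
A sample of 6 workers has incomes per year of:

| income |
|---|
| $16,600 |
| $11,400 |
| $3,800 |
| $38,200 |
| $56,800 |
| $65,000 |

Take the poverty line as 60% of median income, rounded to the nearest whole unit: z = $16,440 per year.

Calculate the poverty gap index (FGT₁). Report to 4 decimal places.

Incomes under z: $3,800, $11,400 (q = 2 of N = 6).
Normalized shortfalls: (16440−3800)/16440 = 0.7689; (16440−11400)/16440 = 0.3066.
Sum of shortfalls = 1.075426; P₁ averages over all N: 1.075426 / 6 = 0.1792.

0.1792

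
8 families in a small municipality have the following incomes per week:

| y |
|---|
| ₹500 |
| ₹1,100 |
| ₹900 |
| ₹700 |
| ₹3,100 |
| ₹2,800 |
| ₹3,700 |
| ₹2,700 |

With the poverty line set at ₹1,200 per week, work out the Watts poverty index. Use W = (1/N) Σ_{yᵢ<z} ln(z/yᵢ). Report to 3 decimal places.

Incomes under z: ₹500, ₹700, ₹900, ₹1,100 (q = 4 of N = 8).
Log gaps: ln(1200/500) = 0.8755; ln(1200/700) = 0.5390; ln(1200/900) = 0.2877; ln(1200/1100) = 0.0870.
W = 1.789159 / 8 = 0.224.

0.224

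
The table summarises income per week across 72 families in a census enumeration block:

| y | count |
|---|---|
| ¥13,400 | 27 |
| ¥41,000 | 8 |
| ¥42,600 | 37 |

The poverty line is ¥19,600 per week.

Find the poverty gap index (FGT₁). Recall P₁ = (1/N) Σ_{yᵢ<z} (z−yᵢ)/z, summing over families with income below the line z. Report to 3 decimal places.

Below z: 27×¥13,400 (q = 27 of N = 72).
Relative gaps: (19600−13400)/19600 = 0.3163 (×27).
Sum of shortfalls = 8.540816; P₁ averages over all N: 8.540816 / 72 = 0.119.

0.119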